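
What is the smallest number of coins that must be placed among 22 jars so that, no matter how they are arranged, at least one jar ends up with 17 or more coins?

353

With 352 coins one could put exactly 16 in each of the 22 jars, and no jar would reach 17.
One more coin must land in a jar that already has 16, giving it 17.
So 22 × 16 + 1 = 353 coins are required.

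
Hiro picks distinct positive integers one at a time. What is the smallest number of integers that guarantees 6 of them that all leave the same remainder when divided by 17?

The 17 residue classes mod 17 are the pigeonholes.
With 85 integers one could put 5 in each residue class and have no class reach 6.
The 86th integer pushes some class to 6, so 17·5 + 1 = 86.

86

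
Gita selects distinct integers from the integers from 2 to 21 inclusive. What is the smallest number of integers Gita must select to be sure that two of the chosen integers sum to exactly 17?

A set avoiding the sum 17 can contain at most one of each pair {x, 17−x}, plus the 6 elements whose complement lies outside the range.
The integers 9, …, 21 (13 of them) are such a set: any two sum to at least 9+10 = 19 > 17.
By pigeonhole, any 14th integer completes one of the 7 pairs, so 14 choices force a sum of 17.

14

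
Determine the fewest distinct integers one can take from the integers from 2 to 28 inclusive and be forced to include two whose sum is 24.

Group the elements by complementary pair {x, 24−x}: {2,22}, {3,21}, {4,20}, …, giving 10 two-element pairs, the single value 12 (it cannot pair with itself since the integers are distinct), and 6 integers whose partner 24−x falls outside [2,28].
Pigeonhole: treating each of those 17 groups as a pigeonhole, one can pick one integer per group — 17 integers — with no two summing to 24.
The 18th integer lands in an occupied pair, forcing a sum of 24.

18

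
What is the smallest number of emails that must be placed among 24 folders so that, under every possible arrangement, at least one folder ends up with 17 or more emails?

With 384 emails one could put exactly 16 in each of the 24 folders, and no folder would reach 17.
Pigeonhole: one more email must land in a folder that already has 16, giving it 17.
So 24 × 16 + 1 = 385 emails are required.

385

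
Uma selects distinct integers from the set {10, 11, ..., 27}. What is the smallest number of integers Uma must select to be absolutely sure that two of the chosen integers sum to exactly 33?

A set avoiding the sum 33 can contain at most one of each pair {x, 33−x}, plus the 4 elements whose complement lies outside the range.
The integers 17, …, 27 (11 of them) are such a set: any two sum to at least 17+18 = 35 > 33.
Any 12th integer completes one of the 7 pairs, so 12 choices force a sum of 33.

12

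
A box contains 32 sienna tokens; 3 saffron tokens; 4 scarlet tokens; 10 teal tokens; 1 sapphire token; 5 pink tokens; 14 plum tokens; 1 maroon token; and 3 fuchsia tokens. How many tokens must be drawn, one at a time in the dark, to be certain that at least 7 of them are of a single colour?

The 9 colours are the holes; the tokens drawn are the pigeons.
To avoid 7 of any one colour, the worst case takes at most 6 of each colour, or every token of a colour that has fewer than 6.
That gives 6 + 3 + 4 + 6 + 1 + 5 + 6 + 1 + 3 = 35 tokens with no colour reaching 7.
The next token forces some colour to 7, so 35 + 1 = 36.

36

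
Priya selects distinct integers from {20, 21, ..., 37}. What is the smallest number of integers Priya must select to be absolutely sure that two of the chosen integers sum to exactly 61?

A set avoiding the sum 61 can contain at most one of each pair {x, 61−x}, plus the 4 elements whose complement lies outside the range.
The integers 20, …, 30 (11 of them) are such a set: any two sum to at least 20+21 = 41 and at most 29+30 = 59 < 61.
By pigeonhole, any 12th integer completes one of the 7 pairs, so 12 choices force a sum of 61.

12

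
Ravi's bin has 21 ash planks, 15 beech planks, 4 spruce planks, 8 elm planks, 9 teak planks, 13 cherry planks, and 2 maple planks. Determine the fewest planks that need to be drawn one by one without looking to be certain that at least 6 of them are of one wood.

Put each drawn plank into a box by wood. The largest draw with every box below 6 takes min(count, 5) from each wood; woods with fewer than 5 contribute all they have.
Σ min(cᵢ, 5) = 5 + 5 + 4 + 5 + 5 + 5 + 2 = 31.
Draw number 31 + 1 = 32 must push one box to 6.

32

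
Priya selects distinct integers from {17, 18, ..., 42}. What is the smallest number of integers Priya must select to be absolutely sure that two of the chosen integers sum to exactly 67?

A set avoiding the sum 67 can contain at most one of each pair {x, 67−x}, plus the 8 elements whose complement lies outside the range.
The integers 17, …, 33 (17 of them) are such a set: any two sum to at least 17+18 = 35 and at most 32+33 = 65 < 67.
Any 18th integer completes one of the 9 pairs, so 18 choices force a sum of 67.

18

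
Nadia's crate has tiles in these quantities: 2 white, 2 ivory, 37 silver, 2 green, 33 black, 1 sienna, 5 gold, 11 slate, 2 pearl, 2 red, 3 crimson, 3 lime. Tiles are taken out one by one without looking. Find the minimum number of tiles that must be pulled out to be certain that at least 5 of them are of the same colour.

34

Pigeonhole: the 12 colours are the holes; the tiles drawn are the pigeons.
To avoid 5 of any one colour, the worst case takes at most 4 of each colour, or every tile of a colour that has fewer than 4.
That gives 2 + 2 + 4 + 2 + 4 + 1 + 4 + 4 + 2 + 2 + 3 + 3 = 33 tiles with no colour reaching 5.
The next tile forces some colour to 5, so 33 + 1 = 34.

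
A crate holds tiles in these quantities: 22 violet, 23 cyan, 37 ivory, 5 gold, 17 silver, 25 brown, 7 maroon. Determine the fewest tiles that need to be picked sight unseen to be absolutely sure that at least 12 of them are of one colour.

68

The 7 colours are the holes; the tiles drawn are the pigeons.
To avoid 12 of any one colour, the worst case takes at most 11 of each colour, or every tile of a colour that has fewer than 11.
That gives 11 + 11 + 11 + 5 + 11 + 11 + 7 = 67 tiles with no colour reaching 12.
The next tile forces some colour to 12, so 67 + 1 = 68.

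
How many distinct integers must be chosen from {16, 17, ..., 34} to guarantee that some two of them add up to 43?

14

Two chosen integers sum to 43 exactly when both halves of some pair {x, 43−x} with 16 ≤ x ≤ 43−x ≤ 27 are chosen — 6 such pairs.
The remaining 7 elements (those with no distinct partner in range) can never complete a 43-sum, so the worst case takes all of them and one from each pair: 7 + 6 = 13.
The 14th integer has to be the second member of some pair, so 13 + 1 = 14.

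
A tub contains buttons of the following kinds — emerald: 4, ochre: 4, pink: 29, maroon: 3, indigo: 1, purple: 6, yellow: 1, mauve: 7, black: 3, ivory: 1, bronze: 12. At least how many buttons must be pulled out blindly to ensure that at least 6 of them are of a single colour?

An adversary could hand out at most 5 buttons per colour (7 colours run out sooner): 4 + 4 + 5 + 3 + 1 + 5 + 1 + 5 + 3 + 1 + 5 = 37 buttons and still no colour has 6.
By pigeonhole, one more button lands in a colour already at 5, so 38 draws are enough and 37 are not.

38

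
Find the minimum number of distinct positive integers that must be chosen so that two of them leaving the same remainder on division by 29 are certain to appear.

30

By pigeonhole, the 29 residue classes mod 29 are the pigeonholes.
With 29 integers one could put 1 in each residue class and have no class reach 2.
The 30th integer pushes some class to 2, so 29·1 + 1 = 30.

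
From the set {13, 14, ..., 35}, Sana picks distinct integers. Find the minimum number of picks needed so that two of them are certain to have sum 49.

13

Group the elements by complementary pair {x, 49−x}: {14,35}, {15,34}, {16,33}, …, giving 11 two-element pairs and 1 integer whose partner 49−x falls outside [13,35].
Pigeonhole: treating each of those 12 groups as a pigeonhole, one can pick one integer per group — 12 integers — with no two summing to 49.
The 13th integer lands in an occupied pair, forcing a sum of 49.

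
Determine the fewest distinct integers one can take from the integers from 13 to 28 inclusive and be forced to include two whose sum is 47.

A set avoiding the sum 47 can contain at most one of each pair {x, 47−x}, plus the 6 elements whose complement lies outside the range.
The integers 13, …, 23 (11 of them) are such a set: any two sum to at least 13+14 = 27 and at most 22+23 = 45 < 47.
Pigeonhole: any 12th integer completes one of the 5 pairs, so 12 choices force a sum of 47.

12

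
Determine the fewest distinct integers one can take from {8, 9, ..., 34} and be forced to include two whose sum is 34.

Two chosen integers sum to 34 exactly when both halves of some pair {x, 34−x} with 8 ≤ x ≤ 34−x ≤ 26 are chosen — 9 such pairs.
The remaining 9 elements (those with no distinct partner in range) can never complete a 34-sum, so the worst case takes all of them and one from each pair: 9 + 9 = 18.
Pigeonhole: the 19th integer has to be the second member of some pair, so 18 + 1 = 19.

19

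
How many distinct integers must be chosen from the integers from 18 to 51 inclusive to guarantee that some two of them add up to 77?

22

Two chosen integers sum to 77 exactly when both halves of some pair {x, 77−x} with 26 ≤ x ≤ 77−x ≤ 51 are chosen — 13 such pairs.
The remaining 8 elements (those with no distinct partner in range) can never complete a 77-sum, so the worst case takes all of them and one from each pair: 8 + 13 = 21.
The 22nd integer has to be the second member of some pair, so 21 + 1 = 22.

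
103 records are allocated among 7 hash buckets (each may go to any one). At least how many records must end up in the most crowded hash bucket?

15

The 7 hash buckets are the holes and the 103 records are the pigeons.
If every hash bucket held at most 14 records, the total would be at most 7 × 14 = 98, which is less than 103.
So some hash bucket holds at least ⌈103/7⌉ = 15 records.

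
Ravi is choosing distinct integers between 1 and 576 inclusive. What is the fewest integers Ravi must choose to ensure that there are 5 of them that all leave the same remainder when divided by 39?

157

By pigeonhole, the 39 residue classes mod 39 are the pigeonholes.
With 156 integers one could put 4 in each residue class and have no class reach 5.
The 157th integer pushes some class to 5, so 39·4 + 1 = 157.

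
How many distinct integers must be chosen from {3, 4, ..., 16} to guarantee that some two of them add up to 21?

A set avoiding the sum 21 can contain at most one of each pair {x, 21−x}, plus the 2 elements whose complement lies outside the range.
The integers 3, …, 10 (8 of them) are such a set: any two sum to at least 3+4 = 7 and at most 9+10 = 19 < 21.
Any 9th integer completes one of the 6 pairs, so 9 choices force a sum of 21.

9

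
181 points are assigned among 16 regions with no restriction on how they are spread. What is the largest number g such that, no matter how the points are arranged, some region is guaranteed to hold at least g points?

By the pigeonhole principle, the 16 regions are the holes and the 181 points are the pigeons.
If every region held at most 11 points, the total would be at most 16 × 11 = 176, which is less than 181.
So some region holds at least ⌈181/16⌉ = 12 points.

12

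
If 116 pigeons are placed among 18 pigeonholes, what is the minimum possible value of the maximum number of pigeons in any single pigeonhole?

7

Pigeonhole: the 18 pigeonholes are the holes and the 116 pigeons are the pigeons.
If every pigeonhole held at most 6 pigeons, the total would be at most 18 × 6 = 108, which is less than 116.
So some pigeonhole holds at least ⌈116/18⌉ = 7 pigeons.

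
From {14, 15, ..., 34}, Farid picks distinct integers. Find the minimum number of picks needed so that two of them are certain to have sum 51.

13

Two chosen integers sum to 51 exactly when both halves of some pair {x, 51−x} with 17 ≤ x ≤ 51−x ≤ 34 are chosen — 9 such pairs.
The remaining 3 elements (those with no distinct partner in range) can never complete a 51-sum, so the worst case takes all of them and one from each pair: 3 + 9 = 12.
By the pigeonhole principle, the 13th integer has to be the second member of some pair, so 12 + 1 = 13.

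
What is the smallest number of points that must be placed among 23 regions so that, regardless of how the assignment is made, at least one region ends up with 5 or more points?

With 92 points one could put exactly 4 in each of the 23 regions, and no region would reach 5.
Pigeonhole: one more point must land in a region that already has 4, giving it 5.
So 23 × 4 + 1 = 93 points are required.

93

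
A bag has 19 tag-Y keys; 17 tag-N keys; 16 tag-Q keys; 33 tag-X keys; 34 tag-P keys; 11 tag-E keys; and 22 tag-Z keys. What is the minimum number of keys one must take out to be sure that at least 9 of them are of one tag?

An adversary could hand out at most 8 keys per tag: 8 + 8 + 8 + 8 + 8 + 8 + 8 = 56 keys and still no tag has 9.
One more key lands in a tag already at 8, so 57 draws are enough and 56 are not.

57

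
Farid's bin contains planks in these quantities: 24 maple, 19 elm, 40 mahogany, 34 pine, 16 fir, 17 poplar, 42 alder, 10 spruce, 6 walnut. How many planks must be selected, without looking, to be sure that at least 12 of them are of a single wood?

By the pigeonhole principle, put each drawn plank into a box by wood. The largest draw with every box below 12 takes min(count, 11) from each wood; woods with fewer than 11 contribute all they have.
Σ min(cᵢ, 11) = 11 + 11 + 11 + 11 + 11 + 11 + 11 + 10 + 6 = 93.
Draw number 93 + 1 = 94 must push one box to 12.

94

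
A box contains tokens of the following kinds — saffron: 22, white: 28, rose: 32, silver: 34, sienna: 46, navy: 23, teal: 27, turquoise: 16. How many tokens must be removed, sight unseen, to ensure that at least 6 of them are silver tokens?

In the worst case for collecting silver tokens, every non-silver token comes out first.
There are 22 + 28 + 32 + 46 + 23 + 27 + 16 = 194 non-silver tokens altogether.
After those, each further token must be silver, so 194 + 6 = 200 draws guarantee 6 silver tokens.

200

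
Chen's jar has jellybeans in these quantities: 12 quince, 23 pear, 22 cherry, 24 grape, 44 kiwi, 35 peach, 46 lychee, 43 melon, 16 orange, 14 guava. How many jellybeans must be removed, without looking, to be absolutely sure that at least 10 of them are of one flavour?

91

An adversary could hand out at most 9 jellybeans per flavour: 9 + 9 + 9 + 9 + 9 + 9 + 9 + 9 + 9 + 9 = 90 jellybeans and still no flavour has 10.
Pigeonhole: one more jellybean lands in a flavour already at 9, so 91 draws are enough and 90 are not.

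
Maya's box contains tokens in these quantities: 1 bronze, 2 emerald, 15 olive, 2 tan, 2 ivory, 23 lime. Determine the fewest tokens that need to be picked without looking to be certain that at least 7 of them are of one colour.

The 6 colours are the holes; the tokens drawn are the pigeons.
To avoid 7 of any one colour, the worst case takes at most 6 of each colour, or every token of a colour that has fewer than 6.
That gives 1 + 2 + 6 + 2 + 2 + 6 = 19 tokens with no colour reaching 7.
The next token forces some colour to 7, so 19 + 1 = 20.

20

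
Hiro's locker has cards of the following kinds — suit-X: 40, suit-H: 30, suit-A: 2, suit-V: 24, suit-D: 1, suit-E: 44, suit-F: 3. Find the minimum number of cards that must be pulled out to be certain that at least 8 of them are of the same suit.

35

An adversary could hand out at most 7 cards per suit (suit-A, suit-D, suit-F run out sooner): 7 + 7 + 2 + 7 + 1 + 7 + 3 = 34 cards and still no suit has 8.
By pigeonhole, one more card lands in a suit already at 7, so 35 draws are enough and 34 are not.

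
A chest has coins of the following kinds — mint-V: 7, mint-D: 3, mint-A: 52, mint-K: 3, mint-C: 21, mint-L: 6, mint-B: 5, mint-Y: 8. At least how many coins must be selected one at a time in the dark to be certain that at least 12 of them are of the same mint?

55

Put each drawn coin into a box by mint. The largest draw with every box below 12 takes min(count, 11) from each mint; mints with fewer than 11 contribute all they have.
Σ min(cᵢ, 11) = 7 + 3 + 11 + 3 + 11 + 6 + 5 + 8 = 54.
Draw number 54 + 1 = 55 must push one box to 12.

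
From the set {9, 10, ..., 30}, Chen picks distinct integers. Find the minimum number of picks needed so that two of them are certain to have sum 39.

12

Group the elements by complementary pair {x, 39−x}: {9,30}, {10,29}, {11,28}, …, giving 11 two-element pairs.
Pigeonhole: treating each of those 11 groups as a pigeonhole, one can pick one integer per group — 11 integers — with no two summing to 39.
The 12th integer lands in an occupied pair, forcing a sum of 39.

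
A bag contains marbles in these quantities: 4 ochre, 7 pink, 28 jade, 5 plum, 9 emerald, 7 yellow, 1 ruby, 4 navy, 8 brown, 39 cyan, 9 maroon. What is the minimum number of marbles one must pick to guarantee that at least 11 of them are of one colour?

75

Put each drawn marble into a box by colour. The largest draw with every box below 11 takes min(count, 10) from each colour; colours with fewer than 10 contribute all they have.
Σ min(cᵢ, 10) = 4 + 7 + 10 + 5 + 9 + 7 + 1 + 4 + 8 + 10 + 9 = 74.
Draw number 74 + 1 = 75 must push one box to 11.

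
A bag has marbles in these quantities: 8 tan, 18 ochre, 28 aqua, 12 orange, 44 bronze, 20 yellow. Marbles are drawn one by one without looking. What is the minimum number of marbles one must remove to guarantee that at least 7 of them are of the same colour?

37

Pigeonhole: the 6 colours are the holes; the marbles drawn are the pigeons.
To avoid 7 of any one colour, the worst case takes at most 6 of each colour.
That gives 6 + 6 + 6 + 6 + 6 + 6 = 36 marbles with no colour reaching 7.
The next marble forces some colour to 7, so 36 + 1 = 37.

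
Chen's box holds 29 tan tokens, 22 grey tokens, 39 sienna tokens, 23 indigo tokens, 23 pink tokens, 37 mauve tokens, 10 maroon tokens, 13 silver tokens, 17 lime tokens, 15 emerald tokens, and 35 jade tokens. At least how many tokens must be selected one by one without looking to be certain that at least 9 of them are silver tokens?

259

In the worst case for collecting silver tokens, every non-silver token comes out first.
There are 29 + 22 + 39 + 23 + 23 + 37 + 10 + 17 + 15 + 35 = 250 non-silver tokens altogether.
After those, each further token must be silver, so 250 + 9 = 259 draws guarantee 9 silver tokens.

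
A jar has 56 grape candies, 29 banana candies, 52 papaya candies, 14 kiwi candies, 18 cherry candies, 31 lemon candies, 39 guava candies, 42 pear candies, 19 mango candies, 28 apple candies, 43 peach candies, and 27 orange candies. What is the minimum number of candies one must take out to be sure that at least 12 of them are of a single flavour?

Put each drawn candy into a box by flavour. The largest draw with every box below 12 takes min(count, 11) from each flavour.
Σ min(cᵢ, 11) = 11 + 11 + 11 + 11 + 11 + 11 + 11 + 11 + 11 + 11 + 11 + 11 = 132.
Draw number 132 + 1 = 133 must push one box to 12.

133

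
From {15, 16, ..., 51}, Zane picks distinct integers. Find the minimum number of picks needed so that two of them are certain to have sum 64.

21

Group the elements by complementary pair {x, 64−x}: {15,49}, {16,48}, {17,47}, …, giving 17 two-element pairs, the single value 32 (it cannot pair with itself since the integers are distinct), and 2 integers whose partner 64−x falls outside [15,51].
Treating each of those 20 groups as a pigeonhole, one can pick one integer per group — 20 integers — with no two summing to 64.
The 21st integer lands in an occupied pair, forcing a sum of 64.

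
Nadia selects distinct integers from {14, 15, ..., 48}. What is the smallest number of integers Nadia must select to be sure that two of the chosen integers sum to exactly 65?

20

Two chosen integers sum to 65 exactly when both halves of some pair {x, 65−x} with 17 ≤ x ≤ 65−x ≤ 48 are chosen — 16 such pairs.
The remaining 3 elements (those with no distinct partner in range) can never complete a 65-sum, so the worst case takes all of them and one from each pair: 3 + 16 = 19.
Pigeonhole: the 20th integer has to be the second member of some pair, so 19 + 1 = 20.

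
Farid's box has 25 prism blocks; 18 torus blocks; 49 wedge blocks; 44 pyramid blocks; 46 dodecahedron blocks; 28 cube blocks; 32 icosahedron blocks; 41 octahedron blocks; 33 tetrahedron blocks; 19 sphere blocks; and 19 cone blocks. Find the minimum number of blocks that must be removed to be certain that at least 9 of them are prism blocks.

338

In the worst case for collecting prism blocks, every non-prism block comes out first.
There are 18 + 49 + 44 + 46 + 28 + 32 + 41 + 33 + 19 + 19 = 329 non-prism blocks altogether.
After those, each further block must be prism, so 329 + 9 = 338 draws guarantee 9 prism blocks.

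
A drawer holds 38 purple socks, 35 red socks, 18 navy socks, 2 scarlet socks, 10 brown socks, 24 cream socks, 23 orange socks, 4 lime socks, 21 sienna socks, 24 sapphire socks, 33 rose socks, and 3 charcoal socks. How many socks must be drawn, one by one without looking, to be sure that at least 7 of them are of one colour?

64

An adversary could hand out at most 6 socks per colour (scarlet, lime, charcoal run out sooner): 6 + 6 + 6 + 2 + 6 + 6 + 6 + 4 + 6 + 6 + 6 + 3 = 63 socks and still no colour has 7.
Pigeonhole: one more sock lands in a colour already at 6, so 64 draws are enough and 63 are not.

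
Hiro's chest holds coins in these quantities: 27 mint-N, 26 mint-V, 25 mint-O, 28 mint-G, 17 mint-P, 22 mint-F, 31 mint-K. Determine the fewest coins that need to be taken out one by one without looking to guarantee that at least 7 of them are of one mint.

By pigeonhole, the 7 mints are the holes; the coins drawn are the pigeons.
To avoid 7 of any one mint, the worst case takes at most 6 of each mint.
That gives 6 + 6 + 6 + 6 + 6 + 6 + 6 = 42 coins with no mint reaching 7.
The next coin forces some mint to 7, so 42 + 1 = 43.

43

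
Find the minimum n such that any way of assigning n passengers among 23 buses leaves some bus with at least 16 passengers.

With 345 passengers one could put exactly 15 in each of the 23 buses, and no bus would reach 16.
By the pigeonhole principle, one more passenger must land in a bus that already has 15, giving it 16.
So 23 × 15 + 1 = 346 passengers are required.

346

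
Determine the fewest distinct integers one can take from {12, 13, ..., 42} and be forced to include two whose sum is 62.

21

Two chosen integers sum to 62 exactly when both halves of some pair {x, 62−x} with 20 ≤ x ≤ 62−x ≤ 42 are chosen — 11 such pairs.
The remaining 9 elements (those with no distinct partner in range) can never complete a 62-sum, so the worst case takes all of them and one from each pair: 9 + 11 = 20.
Pigeonhole: the 21st integer has to be the second member of some pair, so 20 + 1 = 21.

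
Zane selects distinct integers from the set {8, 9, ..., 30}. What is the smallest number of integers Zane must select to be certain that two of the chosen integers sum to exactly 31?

16

Two chosen integers sum to 31 exactly when both halves of some pair {x, 31−x} with 8 ≤ x ≤ 31−x ≤ 23 are chosen — 8 such pairs.
The remaining 7 elements (those with no distinct partner in range) can never complete a 31-sum, so the worst case takes all of them and one from each pair: 7 + 8 = 15.
Pigeonhole: the 16th integer has to be the second member of some pair, so 15 + 1 = 16.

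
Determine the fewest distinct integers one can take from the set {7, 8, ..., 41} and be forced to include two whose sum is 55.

Two chosen integers sum to 55 exactly when both halves of some pair {x, 55−x} with 14 ≤ x ≤ 55−x ≤ 41 are chosen — 14 such pairs.
The remaining 7 elements (those with no distinct partner in range) can never complete a 55-sum, so the worst case takes all of them and one from each pair: 7 + 14 = 21.
The 22nd integer has to be the second member of some pair, so 21 + 1 = 22.

22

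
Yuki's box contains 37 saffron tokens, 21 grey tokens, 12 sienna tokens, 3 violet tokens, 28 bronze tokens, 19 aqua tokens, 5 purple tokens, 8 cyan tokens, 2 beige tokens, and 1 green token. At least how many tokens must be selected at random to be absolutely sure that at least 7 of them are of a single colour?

An adversary could hand out at most 6 tokens per colour (4 colours run out sooner): 6 + 6 + 6 + 3 + 6 + 6 + 5 + 6 + 2 + 1 = 47 tokens and still no colour has 7.
One more token lands in a colour already at 6, so 48 draws are enough and 47 are not.

48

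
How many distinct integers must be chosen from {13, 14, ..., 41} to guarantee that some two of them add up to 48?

A set avoiding the sum 48 can contain at most one of each pair {x, 48−x}, plus the 7 elements whose complement lies outside the range or equal to its own complement.
The integers 24, …, 41 (18 of them) are such a set: any two sum to at least 24+25 = 49 > 48.
Any 19th integer completes one of the 11 pairs, so 19 choices force a sum of 48.

19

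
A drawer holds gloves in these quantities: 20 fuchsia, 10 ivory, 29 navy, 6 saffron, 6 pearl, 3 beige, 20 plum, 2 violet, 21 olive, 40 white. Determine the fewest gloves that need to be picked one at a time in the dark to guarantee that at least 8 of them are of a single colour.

An adversary could hand out at most 7 gloves per colour (4 colours run out sooner): 7 + 7 + 7 + 6 + 6 + 3 + 7 + 2 + 7 + 7 = 59 gloves and still no colour has 8.
Pigeonhole: one more glove lands in a colour already at 7, so 60 draws are enough and 59 are not.

60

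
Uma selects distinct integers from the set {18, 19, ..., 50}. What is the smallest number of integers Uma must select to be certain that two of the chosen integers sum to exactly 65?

Two chosen integers sum to 65 exactly when both halves of some pair {x, 65−x} with 18 ≤ x ≤ 65−x ≤ 47 are chosen — 15 such pairs.
The remaining 3 elements (those with no distinct partner in range) can never complete a 65-sum, so the worst case takes all of them and one from each pair: 3 + 15 = 18.
By pigeonhole, the 19th integer has to be the second member of some pair, so 18 + 1 = 19.

19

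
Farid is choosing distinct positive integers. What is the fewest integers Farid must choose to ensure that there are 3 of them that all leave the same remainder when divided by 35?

The 35 residue classes mod 35 are the pigeonholes.
With 70 integers one could put 2 in each residue class and have no class reach 3.
The 71st integer pushes some class to 3, so 35·2 + 1 = 71.

71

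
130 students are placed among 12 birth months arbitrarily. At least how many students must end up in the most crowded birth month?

Pigeonhole: the 12 birth months are the holes and the 130 students are the pigeons.
If every birth month held at most 10 students, the total would be at most 12 × 10 = 120, which is less than 130.
So some birth month holds at least ⌈130/12⌉ = 11 students.

11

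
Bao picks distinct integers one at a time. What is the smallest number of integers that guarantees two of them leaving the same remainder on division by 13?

14

The 13 residue classes mod 13 are the pigeonholes.
With 13 integers one could put 1 in each residue class and have no class reach 2.
The 14th integer pushes some class to 2, so 13·1 + 1 = 14.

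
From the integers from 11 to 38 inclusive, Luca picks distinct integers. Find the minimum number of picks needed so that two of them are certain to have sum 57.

19

A set avoiding the sum 57 can contain at most one of each pair {x, 57−x}, plus the 8 elements whose complement lies outside the range.
The integers 11, …, 28 (18 of them) are such a set: any two sum to at least 11+12 = 23 and at most 27+28 = 55 < 57.
By the pigeonhole principle, any 19th integer completes one of the 10 pairs, so 19 choices force a sum of 57.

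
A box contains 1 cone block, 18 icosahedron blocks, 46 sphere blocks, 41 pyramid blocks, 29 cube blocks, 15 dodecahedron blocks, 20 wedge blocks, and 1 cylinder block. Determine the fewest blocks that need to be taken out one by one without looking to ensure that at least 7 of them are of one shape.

39

Pigeonhole: the 8 shapes are the holes; the blocks drawn are the pigeons.
To avoid 7 of any one shape, the worst case takes at most 6 of each shape, or every block of a shape that has fewer than 6.
That gives 1 + 6 + 6 + 6 + 6 + 6 + 6 + 1 = 38 blocks with no shape reaching 7.
The next block forces some shape to 7, so 38 + 1 = 39.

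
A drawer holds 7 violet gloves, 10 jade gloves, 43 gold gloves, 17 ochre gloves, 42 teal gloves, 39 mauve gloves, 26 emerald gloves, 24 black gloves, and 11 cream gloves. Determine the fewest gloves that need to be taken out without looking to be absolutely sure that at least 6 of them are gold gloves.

182

In the worst case for collecting gold gloves, every non-gold glove comes out first.
There are 7 + 10 + 17 + 42 + 39 + 26 + 24 + 11 = 176 non-gold gloves altogether.
After those, each further glove must be gold, so 176 + 6 = 182 draws guarantee 6 gold gloves.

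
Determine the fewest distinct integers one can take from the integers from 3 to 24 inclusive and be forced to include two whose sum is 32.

15

Two chosen integers sum to 32 exactly when both halves of some pair {x, 32−x} with 8 ≤ x ≤ 32−x ≤ 24 are chosen — 8 such pairs.
The remaining 6 elements (those with no distinct partner in range) can never complete a 32-sum, so the worst case takes all of them and one from each pair: 6 + 8 = 14.
The 15th integer has to be the second member of some pair, so 14 + 1 = 15.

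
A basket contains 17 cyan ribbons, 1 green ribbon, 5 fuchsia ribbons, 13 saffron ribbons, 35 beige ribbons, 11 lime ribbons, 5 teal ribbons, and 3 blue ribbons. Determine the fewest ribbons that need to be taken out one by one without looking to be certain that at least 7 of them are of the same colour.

39

Put each drawn ribbon into a box by colour. The largest draw with every box below 7 takes min(count, 6) from each colour; colours with fewer than 6 contribute all they have.
Σ min(cᵢ, 6) = 6 + 1 + 5 + 6 + 6 + 6 + 5 + 3 = 38.
Draw number 38 + 1 = 39 must push one box to 7.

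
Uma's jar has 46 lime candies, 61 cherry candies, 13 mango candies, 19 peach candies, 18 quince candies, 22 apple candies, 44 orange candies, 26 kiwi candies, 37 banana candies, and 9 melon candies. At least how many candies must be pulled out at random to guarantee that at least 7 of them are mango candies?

289

In the worst case for collecting mango candies, every non-mango candy comes out first.
There are 46 + 61 + 19 + 18 + 22 + 44 + 26 + 37 + 9 = 282 non-mango candies altogether.
After those, each further candy must be mango, so 282 + 7 = 289 draws guarantee 7 mango candies.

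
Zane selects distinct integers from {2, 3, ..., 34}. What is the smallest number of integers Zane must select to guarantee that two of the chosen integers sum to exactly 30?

21

Group the elements by complementary pair {x, 30−x}: {2,28}, {3,27}, {4,26}, …, giving 13 two-element pairs, the single value 15 (it cannot pair with itself since the integers are distinct), and 6 integers whose partner 30−x falls outside [2,34].
Treating each of those 20 groups as a pigeonhole, one can pick one integer per group — 20 integers — with no two summing to 30.
The 21st integer lands in an occupied pair, forcing a sum of 30.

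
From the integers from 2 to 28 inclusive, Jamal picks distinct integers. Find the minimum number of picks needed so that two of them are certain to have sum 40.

20

A set avoiding the sum 40 can contain at most one of each pair {x, 40−x}, plus the 11 elements whose complement lies outside the range or equal to its own complement.
The integers 2, …, 20 (19 of them) are such a set: any two sum to at least 2+3 = 5 and at most 19+20 = 39 < 40.
By the pigeonhole principle, any 20th integer completes one of the 8 pairs, so 20 choices force a sum of 40.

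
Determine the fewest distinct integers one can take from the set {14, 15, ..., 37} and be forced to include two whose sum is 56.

Group the elements by complementary pair {x, 56−x}: {19,37}, {20,36}, {21,35}, …, giving 9 two-element pairs, the single value 28 (it cannot pair with itself since the integers are distinct), and 5 integers whose partner 56−x falls outside [14,37].
Treating each of those 15 groups as a pigeonhole, one can pick one integer per group — 15 integers — with no two summing to 56.
The 16th integer lands in an occupied pair, forcing a sum of 56.

16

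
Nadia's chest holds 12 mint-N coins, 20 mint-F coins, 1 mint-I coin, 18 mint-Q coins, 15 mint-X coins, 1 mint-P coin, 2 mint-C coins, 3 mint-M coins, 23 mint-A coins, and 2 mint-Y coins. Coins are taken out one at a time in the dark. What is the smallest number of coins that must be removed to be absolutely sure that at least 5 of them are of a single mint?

By the pigeonhole principle, put each drawn coin into a box by mint. The largest draw with every box below 5 takes min(count, 4) from each mint; mints with fewer than 4 contribute all they have.
Σ min(cᵢ, 4) = 4 + 4 + 1 + 4 + 4 + 1 + 2 + 3 + 4 + 2 = 29.
Draw number 29 + 1 = 30 must push one box to 5.

30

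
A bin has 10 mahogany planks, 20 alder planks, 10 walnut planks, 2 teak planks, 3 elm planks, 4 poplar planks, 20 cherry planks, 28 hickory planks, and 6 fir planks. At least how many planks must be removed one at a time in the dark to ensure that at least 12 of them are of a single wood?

69

An adversary could hand out at most 11 planks per wood (6 woods run out sooner): 10 + 11 + 10 + 2 + 3 + 4 + 11 + 11 + 6 = 68 planks and still no wood has 12.
By the pigeonhole principle, one more plank lands in a wood already at 11, so 69 draws are enough and 68 are not.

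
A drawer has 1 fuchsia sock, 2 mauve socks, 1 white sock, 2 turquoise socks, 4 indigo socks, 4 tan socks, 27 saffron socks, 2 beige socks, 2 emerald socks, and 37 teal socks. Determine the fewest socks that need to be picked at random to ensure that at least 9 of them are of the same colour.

35

An adversary could hand out at most 8 socks per colour (8 colours run out sooner): 1 + 2 + 1 + 2 + 4 + 4 + 8 + 2 + 2 + 8 = 34 socks and still no colour has 9.
By pigeonhole, one more sock lands in a colour already at 8, so 35 draws are enough and 34 are not.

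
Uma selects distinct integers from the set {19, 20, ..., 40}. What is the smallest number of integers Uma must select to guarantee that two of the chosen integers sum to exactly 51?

16

A set avoiding the sum 51 can contain at most one of each pair {x, 51−x}, plus the 8 elements whose complement lies outside the range.
The integers 26, …, 40 (15 of them) are such a set: any two sum to at least 26+27 = 53 > 51.
By pigeonhole, any 16th integer completes one of the 7 pairs, so 16 choices force a sum of 51.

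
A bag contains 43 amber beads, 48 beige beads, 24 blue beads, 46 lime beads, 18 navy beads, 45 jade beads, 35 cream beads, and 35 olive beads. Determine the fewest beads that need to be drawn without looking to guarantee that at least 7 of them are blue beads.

277

In the worst case for collecting blue beads, every non-blue bead comes out first.
There are 43 + 48 + 46 + 18 + 45 + 35 + 35 = 270 non-blue beads altogether.
After those, each further bead must be blue, so 270 + 7 = 277 draws guarantee 7 blue beads.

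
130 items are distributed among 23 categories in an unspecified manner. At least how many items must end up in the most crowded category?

6

The 23 categories are the holes and the 130 items are the pigeons.
If every category held at most 5 items, the total would be at most 23 × 5 = 115, which is less than 130.
So some category holds at least ⌈130/23⌉ = 6 items.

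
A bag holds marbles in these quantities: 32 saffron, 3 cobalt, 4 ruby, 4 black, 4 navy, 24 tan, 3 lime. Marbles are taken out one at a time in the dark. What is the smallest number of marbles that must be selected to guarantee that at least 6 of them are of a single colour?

29

An adversary could hand out at most 5 marbles per colour (5 colours run out sooner): 5 + 3 + 4 + 4 + 4 + 5 + 3 = 28 marbles and still no colour has 6.
By the pigeonhole principle, one more marble lands in a colour already at 5, so 29 draws are enough and 28 are not.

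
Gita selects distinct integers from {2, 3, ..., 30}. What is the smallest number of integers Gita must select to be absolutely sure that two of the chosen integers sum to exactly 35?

17

A set avoiding the sum 35 can contain at most one of each pair {x, 35−x}, plus the 3 elements whose complement lies outside the range.
The integers 2, …, 17 (16 of them) are such a set: any two sum to at least 2+3 = 5 and at most 16+17 = 33 < 35.
Any 17th integer completes one of the 13 pairs, so 17 choices force a sum of 35.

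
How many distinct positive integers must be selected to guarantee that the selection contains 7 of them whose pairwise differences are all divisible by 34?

205

Integers whose pairwise differences are multiples of 34 are exactly those sharing a remainder mod 34. The 34 residue classes mod 34 are the pigeonholes.
With 204 integers one could put 6 in each residue class and have no class reach 7.
The 205th integer pushes some class to 7, so 34·6 + 1 = 205.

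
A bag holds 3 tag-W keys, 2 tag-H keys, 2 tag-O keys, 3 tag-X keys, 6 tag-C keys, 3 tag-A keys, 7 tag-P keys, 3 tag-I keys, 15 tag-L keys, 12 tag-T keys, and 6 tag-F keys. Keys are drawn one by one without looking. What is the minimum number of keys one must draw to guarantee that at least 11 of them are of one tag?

An adversary could hand out at most 10 keys per tag (9 tags run out sooner): 3 + 2 + 2 + 3 + 6 + 3 + 7 + 3 + 10 + 10 + 6 = 55 keys and still no tag has 11.
One more key lands in a tag already at 10, so 56 draws are enough and 55 are not.

56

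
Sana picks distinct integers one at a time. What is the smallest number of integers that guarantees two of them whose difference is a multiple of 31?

Integers whose pairwise differences are multiples of 31 are exactly those sharing a remainder mod 31. The 31 residue classes mod 31 are the pigeonholes.
With 31 integers one could put 1 in each residue class and have no class reach 2.
The 32nd integer pushes some class to 2, so 31·1 + 1 = 32.

32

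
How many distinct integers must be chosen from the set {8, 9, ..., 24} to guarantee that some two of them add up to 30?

Two chosen integers sum to 30 exactly when both halves of some pair {x, 30−x} with 8 ≤ x ≤ 30−x ≤ 22 are chosen — 7 such pairs.
The remaining 3 elements (those with no distinct partner in range) can never complete a 30-sum, so the worst case takes all of them and one from each pair: 3 + 7 = 10.
Pigeonhole: the 11th integer has to be the second member of some pair, so 10 + 1 = 11.

11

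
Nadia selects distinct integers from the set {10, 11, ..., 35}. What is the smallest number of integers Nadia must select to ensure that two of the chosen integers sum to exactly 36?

19

Two chosen integers sum to 36 exactly when both halves of some pair {x, 36−x} with 10 ≤ x ≤ 36−x ≤ 26 are chosen — 8 such pairs.
The remaining 10 elements (those with no distinct partner in range) can never complete a 36-sum, so the worst case takes all of them and one from each pair: 10 + 8 = 18.
The 19th integer has to be the second member of some pair, so 18 + 1 = 19.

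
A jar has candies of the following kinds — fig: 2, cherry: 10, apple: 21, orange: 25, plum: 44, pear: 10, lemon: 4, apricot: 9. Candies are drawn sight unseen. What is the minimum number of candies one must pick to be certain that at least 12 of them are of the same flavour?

By the pigeonhole principle, put each drawn candy into a box by flavour. The largest draw with every box below 12 takes min(count, 11) from each flavour; flavours with fewer than 11 contribute all they have.
Σ min(cᵢ, 11) = 2 + 10 + 11 + 11 + 11 + 10 + 4 + 9 = 68.
Draw number 68 + 1 = 69 must push one box to 12.

69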